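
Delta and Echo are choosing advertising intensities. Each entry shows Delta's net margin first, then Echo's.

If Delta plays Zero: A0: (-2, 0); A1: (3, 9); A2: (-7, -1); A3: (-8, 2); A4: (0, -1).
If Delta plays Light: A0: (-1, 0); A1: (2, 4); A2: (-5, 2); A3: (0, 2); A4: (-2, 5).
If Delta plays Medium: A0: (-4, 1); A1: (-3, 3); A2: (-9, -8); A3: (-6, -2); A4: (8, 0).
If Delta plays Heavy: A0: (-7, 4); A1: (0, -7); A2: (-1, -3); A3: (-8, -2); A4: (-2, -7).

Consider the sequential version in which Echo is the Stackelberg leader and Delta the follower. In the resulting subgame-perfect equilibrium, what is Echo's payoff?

Delta best-responds to each possible Echo move:
- A0 → Delta plays Light (best of -2, -1, -4, -7); Echo gets 0.
- A1 → Delta plays Zero (best of 3, 2, -3, 0); Echo gets 9.
- A2 → Delta plays Heavy (best of -7, -5, -9, -1); Echo gets -3.
- A3 → Delta plays Light (best of -8, 0, -6, -8); Echo gets 2.
- A4 → Delta plays Medium (best of 0, -2, 8, -2); Echo gets 0.
Among 0, 9, -3, 2, 0, the best is 9 at A1. Subgame-perfect outcome: (Zero, A1) with payoffs (3, 9).

9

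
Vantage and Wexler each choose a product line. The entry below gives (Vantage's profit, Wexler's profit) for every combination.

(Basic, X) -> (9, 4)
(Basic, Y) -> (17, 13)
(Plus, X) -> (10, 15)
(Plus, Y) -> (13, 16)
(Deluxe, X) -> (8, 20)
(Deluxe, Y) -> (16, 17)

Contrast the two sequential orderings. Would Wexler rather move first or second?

If Vantage leads: Wexler's best replies are Basic→Y, Plus→Y, Deluxe→X; Vantage's induced payoffs 17, 13, 8; outcome (Basic, Y), payoffs (17, 13).
If Wexler leads: Vantage's best replies are X→Plus, Y→Basic; Wexler's induced payoffs 15, 13; outcome (Plus, X), payoffs (10, 15).
Wexler gets 15 moving first and 13 moving second, so Wexler prefers to move first.

first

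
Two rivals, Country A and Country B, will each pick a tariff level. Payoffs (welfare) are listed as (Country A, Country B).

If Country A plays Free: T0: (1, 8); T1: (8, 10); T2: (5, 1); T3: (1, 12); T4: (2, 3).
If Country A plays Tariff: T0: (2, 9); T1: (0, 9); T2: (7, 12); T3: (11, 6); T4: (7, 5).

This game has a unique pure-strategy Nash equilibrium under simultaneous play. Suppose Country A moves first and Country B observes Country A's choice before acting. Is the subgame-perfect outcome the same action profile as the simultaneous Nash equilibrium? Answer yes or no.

Country B best-responds to each possible Country A move:
- Free → Country B plays T3 (best of 8, 10, 1, 12, 3); Country A gets 1.
- Tariff → Country B plays T2 (best of 9, 9, 12, 6, 5); Country A gets 7.
Country A's induced payoffs are 1, 7, so Country A commits to Tariff. Subgame-perfect outcome: (Tariff, T2) with payoffs (7, 12).
Now find the simultaneous Nash equilibrium.
Country A's best replies: T0→Tariff; T1→Free; T2→Tariff; T3→Tariff; T4→Tariff.
Country B's best replies: Free→T3; Tariff→T2.
The unique mutual best reply is (Tariff, T2), giving (7, 12).
Sequential outcome (Tariff, T2) coincides with the Nash profile (Tariff, T2).

yes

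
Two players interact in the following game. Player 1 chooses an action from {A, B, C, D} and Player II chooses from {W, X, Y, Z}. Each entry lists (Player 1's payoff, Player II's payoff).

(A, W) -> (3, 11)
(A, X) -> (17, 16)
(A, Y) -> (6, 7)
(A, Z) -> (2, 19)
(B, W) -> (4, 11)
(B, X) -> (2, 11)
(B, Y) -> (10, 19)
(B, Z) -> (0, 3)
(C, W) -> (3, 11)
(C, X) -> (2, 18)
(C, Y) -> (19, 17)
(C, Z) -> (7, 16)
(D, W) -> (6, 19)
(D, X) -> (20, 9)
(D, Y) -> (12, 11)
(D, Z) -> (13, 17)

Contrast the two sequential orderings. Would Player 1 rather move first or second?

first

If Player 1 leads: Player II's best replies are A→Z, B→Y, C→X, D→W; Player 1's induced payoffs 2, 10, 2, 6; outcome (B, Y), payoffs (10, 19).
If Player II leads: Player 1's best replies are W→D, X→D, Y→C, Z→D; Player II's induced payoffs 19, 9, 17, 17; outcome (D, W), payoffs (6, 19).
Player 1 gets 10 moving first and 6 moving second, so Player 1 prefers to move first.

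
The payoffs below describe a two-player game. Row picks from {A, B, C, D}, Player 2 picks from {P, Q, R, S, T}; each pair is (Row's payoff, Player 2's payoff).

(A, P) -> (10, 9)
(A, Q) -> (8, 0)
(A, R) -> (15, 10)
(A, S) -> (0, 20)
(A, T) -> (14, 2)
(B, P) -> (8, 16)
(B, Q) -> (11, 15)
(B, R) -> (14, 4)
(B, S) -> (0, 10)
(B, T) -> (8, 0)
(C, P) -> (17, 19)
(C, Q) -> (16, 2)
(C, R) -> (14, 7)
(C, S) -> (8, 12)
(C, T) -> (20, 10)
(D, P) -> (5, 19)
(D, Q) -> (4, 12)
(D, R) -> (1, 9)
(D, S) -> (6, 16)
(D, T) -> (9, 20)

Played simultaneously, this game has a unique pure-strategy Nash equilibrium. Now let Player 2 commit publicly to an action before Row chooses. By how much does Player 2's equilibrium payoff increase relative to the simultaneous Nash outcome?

Backward induction with Player 2 moving first.
- P: Row compares 10, 8, 17, 5 and picks C; Player 2 would get 19.
- Q: Row compares 8, 11, 16, 4 and picks C; Player 2 would get 2.
- R: Row compares 15, 14, 14, 1 and picks A; Player 2 would get 10.
- S: Row compares 0, 0, 8, 6 and picks C; Player 2 would get 12.
- T: Row compares 14, 8, 20, 9 and picks C; Player 2 would get 10.
Player 2's induced payoffs are 19, 2, 10, 12, 10, so Player 2 commits to P. Subgame-perfect outcome: (C, P) with payoffs (17, 19).
Under simultaneous play:
Row's best replies: P→C; Q→C; R→A; S→C; T→C.
Player 2's best replies: A→S; B→P; C→P; D→T.
Only (C, P) has each player best-responding; Nash payoffs (17, 19).
Player 2's commitment gain: 19 − 19 = 0.

0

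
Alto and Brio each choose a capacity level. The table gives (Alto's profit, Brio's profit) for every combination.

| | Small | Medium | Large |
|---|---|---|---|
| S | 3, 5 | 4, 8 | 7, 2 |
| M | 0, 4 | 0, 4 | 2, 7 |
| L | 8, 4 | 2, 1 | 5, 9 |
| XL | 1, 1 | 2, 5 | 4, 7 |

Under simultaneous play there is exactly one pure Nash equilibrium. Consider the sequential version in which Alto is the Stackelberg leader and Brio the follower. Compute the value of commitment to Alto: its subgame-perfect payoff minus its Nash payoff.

Brio best-responds to each possible Alto move:
- S: Brio compares 5, 8, 2 and picks Medium; Alto would get 4.
- M: Brio compares 4, 4, 7 and picks Large; Alto would get 2.
- L: Brio compares 4, 1, 9 and picks Large; Alto would get 5.
- XL: Brio compares 1, 5, 7 and picks Large; Alto would get 4.
Among 4, 2, 5, 4, the best is 5 at L. Subgame-perfect outcome: (L, Large) with payoffs (5, 9).
Now find the simultaneous Nash equilibrium.
Alto's best replies: Small→L; Medium→S; Large→S.
Brio's best replies: S→Medium; M→Large; L→Large; XL→Large.
The unique mutual best reply is (S, Medium), giving (4, 8).
Alto's commitment gain: 5 − 4 = 1.

1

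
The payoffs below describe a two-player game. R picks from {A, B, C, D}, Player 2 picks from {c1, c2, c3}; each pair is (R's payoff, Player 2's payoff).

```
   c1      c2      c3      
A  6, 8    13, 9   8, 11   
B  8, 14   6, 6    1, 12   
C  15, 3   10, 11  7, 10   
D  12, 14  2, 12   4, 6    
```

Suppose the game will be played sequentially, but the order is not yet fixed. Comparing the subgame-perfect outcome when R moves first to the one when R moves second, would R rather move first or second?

first

If R leads: Player 2's best replies are A→c3, B→c1, C→c2, D→c1; R's induced payoffs 8, 8, 10, 12; outcome (D, c1), payoffs (12, 14).
If Player 2 leads: R's best replies are c1→C, c2→A, c3→A; Player 2's induced payoffs 3, 9, 11; outcome (A, c3), payoffs (8, 11).
R gets 12 moving first and 8 moving second, so R prefers to move first.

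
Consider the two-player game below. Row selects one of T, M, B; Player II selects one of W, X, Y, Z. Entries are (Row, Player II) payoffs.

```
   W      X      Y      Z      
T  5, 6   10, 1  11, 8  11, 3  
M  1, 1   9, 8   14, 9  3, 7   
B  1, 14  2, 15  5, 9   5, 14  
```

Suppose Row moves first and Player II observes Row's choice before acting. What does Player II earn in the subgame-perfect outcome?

9

Backward induction with Row moving first.
- T: BR = Y, leader payoff 11.
- M: BR = Y, leader payoff 14.
- B: BR = X, leader payoff 2.
Maximizing over 11, 14, 2, Row chooses M. Subgame-perfect outcome: (M, Y) with payoffs (14, 9).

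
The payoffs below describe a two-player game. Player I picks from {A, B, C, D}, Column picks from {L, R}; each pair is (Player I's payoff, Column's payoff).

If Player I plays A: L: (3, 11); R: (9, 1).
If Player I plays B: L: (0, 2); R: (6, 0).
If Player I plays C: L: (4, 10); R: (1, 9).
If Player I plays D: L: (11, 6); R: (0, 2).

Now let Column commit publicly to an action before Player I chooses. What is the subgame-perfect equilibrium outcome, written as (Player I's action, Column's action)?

Backward induction with Column moving first.
- L: BR = D, leader payoff 6.
- R: BR = A, leader payoff 1.
Among 6, 1, the best is 6 at L. Subgame-perfect outcome: (D, L) with payoffs (11, 6).

(D, L)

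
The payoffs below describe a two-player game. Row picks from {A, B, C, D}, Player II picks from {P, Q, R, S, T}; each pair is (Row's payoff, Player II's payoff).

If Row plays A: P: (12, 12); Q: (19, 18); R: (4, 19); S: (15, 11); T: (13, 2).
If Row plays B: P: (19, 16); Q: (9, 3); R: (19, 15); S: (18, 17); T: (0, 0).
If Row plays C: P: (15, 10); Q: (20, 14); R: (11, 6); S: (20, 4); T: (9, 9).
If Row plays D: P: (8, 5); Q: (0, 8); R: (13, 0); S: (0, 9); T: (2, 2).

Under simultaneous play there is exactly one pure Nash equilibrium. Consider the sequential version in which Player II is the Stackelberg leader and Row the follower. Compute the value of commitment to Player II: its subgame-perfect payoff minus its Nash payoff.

Work backward from Row's decision.
- P: Row compares 12, 19, 15, 8 and picks B; Player II would get 16.
- Q: Row compares 19, 9, 20, 0 and picks C; Player II would get 14.
- R: Row compares 4, 19, 11, 13 and picks B; Player II would get 15.
- S: Row compares 15, 18, 20, 0 and picks C; Player II would get 4.
- T: Row compares 13, 0, 9, 2 and picks A; Player II would get 2.
Among 16, 14, 15, 4, 2, the best is 16 at P. Subgame-perfect outcome: (B, P) with payoffs (19, 16).
For the simultaneous game, intersect best replies.
Row's best replies: P→B; Q→C; R→B; S→C; T→A.
Player II's best replies: A→R; B→S; C→Q; D→S.
The unique mutual best reply is (C, Q), giving (20, 14).
Player II's commitment gain: 16 − 14 = 2.

2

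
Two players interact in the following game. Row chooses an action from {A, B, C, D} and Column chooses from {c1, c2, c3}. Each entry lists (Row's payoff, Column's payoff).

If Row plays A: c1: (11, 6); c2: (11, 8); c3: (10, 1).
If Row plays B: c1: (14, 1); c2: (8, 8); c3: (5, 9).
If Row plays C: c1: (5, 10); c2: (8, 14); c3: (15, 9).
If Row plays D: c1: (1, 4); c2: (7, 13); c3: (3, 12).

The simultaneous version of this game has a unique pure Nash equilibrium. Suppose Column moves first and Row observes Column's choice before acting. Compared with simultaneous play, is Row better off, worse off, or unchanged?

Backward induction with Column moving first.
- c1: BR = B, leader payoff 1.
- c2: BR = A, leader payoff 8.
- c3: BR = C, leader payoff 9.
Among 1, 8, 9, the best is 9 at c3. Subgame-perfect outcome: (C, c3) with payoffs (15, 9).
Now find the simultaneous Nash equilibrium.
Row's best replies: c1→B; c2→A; c3→C.
Column's best replies: A→c2; B→c3; C→c2; D→c2.
Only (A, c2) has each player best-responding; Nash payoffs (11, 8).
Row earns 15 sequentially versus 11 at the Nash outcome: better off.

better off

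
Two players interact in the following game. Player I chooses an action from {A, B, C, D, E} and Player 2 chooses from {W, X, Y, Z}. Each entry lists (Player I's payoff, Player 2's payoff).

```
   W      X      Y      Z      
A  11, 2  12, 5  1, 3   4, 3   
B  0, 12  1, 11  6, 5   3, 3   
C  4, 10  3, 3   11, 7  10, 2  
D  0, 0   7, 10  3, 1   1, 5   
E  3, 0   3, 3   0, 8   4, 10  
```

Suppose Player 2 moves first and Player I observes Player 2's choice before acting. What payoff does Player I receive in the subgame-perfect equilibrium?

Solve by backward induction (Player 2 leads).
- W → Player I plays A (best of 11, 0, 4, 0, 3); Player 2 gets 2.
- X → Player I plays A (best of 12, 1, 3, 7, 3); Player 2 gets 5.
- Y → Player I plays C (best of 1, 6, 11, 3, 0); Player 2 gets 7.
- Z → Player I plays C (best of 4, 3, 10, 1, 4); Player 2 gets 2.
Among 2, 5, 7, 2, the best is 7 at Y. Subgame-perfect outcome: (C, Y) with payoffs (11, 7).

11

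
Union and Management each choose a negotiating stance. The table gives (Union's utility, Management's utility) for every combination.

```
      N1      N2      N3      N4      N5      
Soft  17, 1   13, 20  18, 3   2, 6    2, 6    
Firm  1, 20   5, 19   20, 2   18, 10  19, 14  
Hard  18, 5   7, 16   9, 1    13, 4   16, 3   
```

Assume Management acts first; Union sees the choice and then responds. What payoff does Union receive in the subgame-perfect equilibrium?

Solve by backward induction (Management leads).
- N1: Union compares 17, 1, 18 and picks Hard; Management would get 5.
- N2: Union compares 13, 5, 7 and picks Soft; Management would get 20.
- N3: Union compares 18, 20, 9 and picks Firm; Management would get 2.
- N4: Union compares 2, 18, 13 and picks Firm; Management would get 10.
- N5: Union compares 2, 19, 16 and picks Firm; Management would get 14.
Among 5, 20, 2, 10, 14, the best is 20 at N2. Subgame-perfect outcome: (Soft, N2) with payoffs (13, 20).

13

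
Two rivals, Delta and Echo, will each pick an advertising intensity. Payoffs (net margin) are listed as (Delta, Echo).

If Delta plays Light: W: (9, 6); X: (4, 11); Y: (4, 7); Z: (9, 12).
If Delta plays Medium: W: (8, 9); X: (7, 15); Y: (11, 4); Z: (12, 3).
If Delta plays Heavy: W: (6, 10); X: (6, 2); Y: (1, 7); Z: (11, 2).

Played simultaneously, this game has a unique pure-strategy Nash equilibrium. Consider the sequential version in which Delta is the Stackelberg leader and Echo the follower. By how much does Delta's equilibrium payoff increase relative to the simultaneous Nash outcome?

2

Echo best-responds to each possible Delta move:
- Light: Echo compares 6, 11, 7, 12 and picks Z; Delta would get 9.
- Medium: Echo compares 9, 15, 4, 3 and picks X; Delta would get 7.
- Heavy: Echo compares 10, 2, 7, 2 and picks W; Delta would get 6.
Maximizing over 9, 7, 6, Delta chooses Light. Subgame-perfect outcome: (Light, Z) with payoffs (9, 12).
Under simultaneous play:
Delta's best replies: W→Light; X→Medium; Y→Medium; Z→Medium.
Echo's best replies: Light→Z; Medium→X; Heavy→W.
The unique mutual best reply is (Medium, X), giving (7, 15).
Delta's commitment gain: 9 − 7 = 2.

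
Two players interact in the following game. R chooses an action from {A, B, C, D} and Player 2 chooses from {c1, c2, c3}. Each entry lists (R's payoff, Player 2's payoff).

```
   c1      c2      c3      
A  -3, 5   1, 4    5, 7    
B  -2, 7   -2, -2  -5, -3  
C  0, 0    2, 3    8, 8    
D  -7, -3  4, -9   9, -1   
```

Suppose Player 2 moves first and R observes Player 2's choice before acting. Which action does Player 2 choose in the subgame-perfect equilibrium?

Solve by backward induction (Player 2 leads).
- c1 → R plays C (best of -3, -2, 0, -7); Player 2 gets 0.
- c2 → R plays D (best of 1, -2, 2, 4); Player 2 gets -9.
- c3 → R plays D (best of 5, -5, 8, 9); Player 2 gets -1.
Maximizing over 0, -9, -1, Player 2 chooses c1. Subgame-perfect outcome: (C, c1) with payoffs (0, 0).

c1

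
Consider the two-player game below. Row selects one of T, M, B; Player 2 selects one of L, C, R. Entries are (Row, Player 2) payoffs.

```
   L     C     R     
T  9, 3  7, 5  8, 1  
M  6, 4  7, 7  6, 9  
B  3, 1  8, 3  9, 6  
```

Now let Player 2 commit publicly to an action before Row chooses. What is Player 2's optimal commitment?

R

Solve by backward induction (Player 2 leads).
- L: BR = T, leader payoff 3.
- C: BR = B, leader payoff 3.
- R: BR = B, leader payoff 6.
Among 3, 3, 6, the best is 6 at R. Subgame-perfect outcome: (B, R) with payoffs (9, 6).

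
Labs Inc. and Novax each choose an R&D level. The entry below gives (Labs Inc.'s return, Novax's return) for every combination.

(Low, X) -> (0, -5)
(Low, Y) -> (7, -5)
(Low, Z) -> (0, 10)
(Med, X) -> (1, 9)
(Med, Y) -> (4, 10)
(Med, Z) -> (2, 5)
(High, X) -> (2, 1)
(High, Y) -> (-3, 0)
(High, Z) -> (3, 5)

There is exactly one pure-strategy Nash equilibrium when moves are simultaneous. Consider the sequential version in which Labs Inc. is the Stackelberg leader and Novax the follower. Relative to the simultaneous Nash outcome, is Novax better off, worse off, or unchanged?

Novax best-responds to each possible Labs Inc. move:
- Low: BR = Z, leader payoff 0.
- Med: BR = Y, leader payoff 4.
- High: BR = Z, leader payoff 3.
Maximizing over 0, 4, 3, Labs Inc. chooses Med. Subgame-perfect outcome: (Med, Y) with payoffs (4, 10).
Now find the simultaneous Nash equilibrium.
Labs Inc.'s best replies: X→High; Y→Low; Z→High.
Novax's best replies: Low→Z; Med→Y; High→Z.
The unique mutual best reply is (High, Z), giving (3, 5).
Novax earns 10 sequentially versus 5 at the Nash outcome: better off.

better off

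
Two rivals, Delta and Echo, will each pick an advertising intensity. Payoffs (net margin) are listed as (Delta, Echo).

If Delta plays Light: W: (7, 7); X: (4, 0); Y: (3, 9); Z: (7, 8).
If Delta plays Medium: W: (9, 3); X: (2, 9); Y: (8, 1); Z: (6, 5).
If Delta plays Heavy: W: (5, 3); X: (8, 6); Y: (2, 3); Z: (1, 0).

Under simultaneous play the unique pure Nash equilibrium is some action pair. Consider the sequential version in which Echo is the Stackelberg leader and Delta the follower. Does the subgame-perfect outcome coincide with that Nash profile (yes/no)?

Work backward from Delta's decision.
- W → Delta plays Medium (best of 7, 9, 5); Echo gets 3.
- X → Delta plays Heavy (best of 4, 2, 8); Echo gets 6.
- Y → Delta plays Medium (best of 3, 8, 2); Echo gets 1.
- Z → Delta plays Light (best of 7, 6, 1); Echo gets 8.
Echo's induced payoffs are 3, 6, 1, 8, so Echo commits to Z. Subgame-perfect outcome: (Light, Z) with payoffs (7, 8).
Under simultaneous play:
Delta's best replies: W→Medium; X→Heavy; Y→Medium; Z→Light.
Echo's best replies: Light→Y; Medium→X; Heavy→X.
The unique mutual best reply is (Heavy, X), giving (8, 6).
Sequential outcome (Light, Z) differs from the Nash profile (Heavy, X).

no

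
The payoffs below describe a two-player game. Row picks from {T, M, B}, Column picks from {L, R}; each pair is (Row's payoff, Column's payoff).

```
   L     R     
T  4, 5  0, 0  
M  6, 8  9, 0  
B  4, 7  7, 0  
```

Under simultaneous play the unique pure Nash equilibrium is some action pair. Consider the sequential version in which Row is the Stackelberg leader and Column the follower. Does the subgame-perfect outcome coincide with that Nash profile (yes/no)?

Work backward from Column's decision.
- T → Column plays L (best of 5, 0); Row gets 4.
- M → Column plays L (best of 8, 0); Row gets 6.
- B → Column plays L (best of 7, 0); Row gets 4.
Maximizing over 4, 6, 4, Row chooses M. Subgame-perfect outcome: (M, L) with payoffs (6, 8).
For the simultaneous game, intersect best replies.
Row's best replies: L→M; R→M.
Column's best replies: T→L; M→L; B→L.
The unique mutual best reply is (M, L), giving (6, 8).
Sequential outcome (M, L) coincides with the Nash profile (M, L).

yes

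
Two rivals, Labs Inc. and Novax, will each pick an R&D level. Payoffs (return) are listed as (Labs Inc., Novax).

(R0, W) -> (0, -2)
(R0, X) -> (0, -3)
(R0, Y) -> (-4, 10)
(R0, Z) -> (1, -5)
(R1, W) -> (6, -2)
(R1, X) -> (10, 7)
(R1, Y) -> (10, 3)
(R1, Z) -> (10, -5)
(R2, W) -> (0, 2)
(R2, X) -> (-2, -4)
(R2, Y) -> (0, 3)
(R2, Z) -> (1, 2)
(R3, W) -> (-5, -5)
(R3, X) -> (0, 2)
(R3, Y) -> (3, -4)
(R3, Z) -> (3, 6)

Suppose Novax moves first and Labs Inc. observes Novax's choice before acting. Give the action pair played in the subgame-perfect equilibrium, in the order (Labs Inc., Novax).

(R1, X)

Labs Inc. best-responds to each possible Novax move:
- W → Labs Inc. plays R1 (best of 0, 6, 0, -5); Novax gets -2.
- X → Labs Inc. plays R1 (best of 0, 10, -2, 0); Novax gets 7.
- Y → Labs Inc. plays R1 (best of -4, 10, 0, 3); Novax gets 3.
- Z → Labs Inc. plays R1 (best of 1, 10, 1, 3); Novax gets -5.
Maximizing over -2, 7, 3, -5, Novax chooses X. Subgame-perfect outcome: (R1, X) with payoffs (10, 7).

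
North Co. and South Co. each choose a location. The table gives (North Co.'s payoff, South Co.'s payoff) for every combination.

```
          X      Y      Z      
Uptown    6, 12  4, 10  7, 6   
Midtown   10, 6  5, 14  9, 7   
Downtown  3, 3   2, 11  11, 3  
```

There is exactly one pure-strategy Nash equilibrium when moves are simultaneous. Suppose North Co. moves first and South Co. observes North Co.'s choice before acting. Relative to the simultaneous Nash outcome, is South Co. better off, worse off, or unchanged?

worse off

Solve by backward induction (North Co. leads).
- Uptown: South Co. compares 12, 10, 6 and picks X; North Co. would get 6.
- Midtown: South Co. compares 6, 14, 7 and picks Y; North Co. would get 5.
- Downtown: South Co. compares 3, 11, 3 and picks Y; North Co. would get 2.
North Co.'s induced payoffs are 6, 5, 2, so North Co. commits to Uptown. Subgame-perfect outcome: (Uptown, X) with payoffs (6, 12).
Under simultaneous play:
North Co.'s best replies: X→Midtown; Y→Midtown; Z→Downtown.
South Co.'s best replies: Uptown→X; Midtown→Y; Downtown→Y.
Only (Midtown, Y) has each player best-responding; Nash payoffs (5, 14).
South Co. earns 12 sequentially versus 14 at the Nash outcome: worse off.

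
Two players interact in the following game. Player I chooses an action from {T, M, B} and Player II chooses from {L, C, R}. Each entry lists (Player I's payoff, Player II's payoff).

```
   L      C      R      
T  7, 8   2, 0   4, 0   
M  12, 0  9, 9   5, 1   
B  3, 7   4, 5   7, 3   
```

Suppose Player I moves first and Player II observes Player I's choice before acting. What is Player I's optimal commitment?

M

Backward induction with Player I moving first.
- T: Player II compares 8, 0, 0 and picks L; Player I would get 7.
- M: Player II compares 0, 9, 1 and picks C; Player I would get 9.
- B: Player II compares 7, 5, 3 and picks L; Player I would get 3.
Maximizing over 7, 9, 3, Player I chooses M. Subgame-perfect outcome: (M, C) with payoffs (9, 9).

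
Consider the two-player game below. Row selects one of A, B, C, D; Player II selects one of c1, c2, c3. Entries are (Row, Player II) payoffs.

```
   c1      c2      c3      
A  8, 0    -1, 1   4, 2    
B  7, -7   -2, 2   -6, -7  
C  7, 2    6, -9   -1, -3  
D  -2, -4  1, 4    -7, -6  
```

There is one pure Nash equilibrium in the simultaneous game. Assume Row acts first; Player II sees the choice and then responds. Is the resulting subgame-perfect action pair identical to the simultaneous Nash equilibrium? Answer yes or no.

Solve by backward induction (Row leads).
- A: BR = c3, leader payoff 4.
- B: BR = c2, leader payoff -2.
- C: BR = c1, leader payoff 7.
- D: BR = c2, leader payoff 1.
Among 4, -2, 7, 1, the best is 7 at C. Subgame-perfect outcome: (C, c1) with payoffs (7, 2).
Under simultaneous play:
Row's best replies: c1→A; c2→C; c3→A.
Player II's best replies: A→c3; B→c2; C→c1; D→c2.
The unique mutual best reply is (A, c3), giving (4, 2).
Sequential outcome (C, c1) differs from the Nash profile (A, c3).

no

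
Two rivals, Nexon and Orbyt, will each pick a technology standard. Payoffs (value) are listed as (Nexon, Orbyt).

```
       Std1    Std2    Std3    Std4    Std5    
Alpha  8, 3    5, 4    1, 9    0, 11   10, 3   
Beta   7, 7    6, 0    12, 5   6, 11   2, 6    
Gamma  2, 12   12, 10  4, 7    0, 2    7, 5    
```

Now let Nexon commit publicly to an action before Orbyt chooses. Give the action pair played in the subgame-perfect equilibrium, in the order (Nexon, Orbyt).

(Beta, Std4)

Solve by backward induction (Nexon leads).
- Alpha: Orbyt compares 3, 4, 9, 11, 3 and picks Std4; Nexon would get 0.
- Beta: Orbyt compares 7, 0, 5, 11, 6 and picks Std4; Nexon would get 6.
- Gamma: Orbyt compares 12, 10, 7, 2, 5 and picks Std1; Nexon would get 2.
Maximizing over 0, 6, 2, Nexon chooses Beta. Subgame-perfect outcome: (Beta, Std4) with payoffs (6, 11).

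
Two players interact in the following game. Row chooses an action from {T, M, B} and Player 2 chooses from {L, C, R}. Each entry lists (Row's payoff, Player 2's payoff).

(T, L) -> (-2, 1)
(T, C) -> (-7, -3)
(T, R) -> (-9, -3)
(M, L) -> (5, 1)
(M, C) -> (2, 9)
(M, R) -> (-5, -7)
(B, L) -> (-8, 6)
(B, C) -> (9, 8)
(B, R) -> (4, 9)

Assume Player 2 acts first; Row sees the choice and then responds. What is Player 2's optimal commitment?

R

Solve by backward induction (Player 2 leads).
- L: Row compares -2, 5, -8 and picks M; Player 2 would get 1.
- C: Row compares -7, 2, 9 and picks B; Player 2 would get 8.
- R: Row compares -9, -5, 4 and picks B; Player 2 would get 9.
Player 2's induced payoffs are 1, 8, 9, so Player 2 commits to R. Subgame-perfect outcome: (B, R) with payoffs (4, 9).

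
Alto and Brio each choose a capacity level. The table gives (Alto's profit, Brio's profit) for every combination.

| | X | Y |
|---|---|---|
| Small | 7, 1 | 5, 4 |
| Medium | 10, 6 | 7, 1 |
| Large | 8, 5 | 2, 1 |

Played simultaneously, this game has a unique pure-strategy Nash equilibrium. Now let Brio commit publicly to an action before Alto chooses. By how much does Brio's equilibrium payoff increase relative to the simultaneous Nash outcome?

Work backward from Alto's decision.
- X: Alto compares 7, 10, 8 and picks Medium; Brio would get 6.
- Y: Alto compares 5, 7, 2 and picks Medium; Brio would get 1.
Among 6, 1, the best is 6 at X. Subgame-perfect outcome: (Medium, X) with payoffs (10, 6).
Under simultaneous play:
Alto's best replies: X→Medium; Y→Medium.
Brio's best replies: Small→Y; Medium→X; Large→X.
The unique mutual best reply is (Medium, X), giving (10, 6).
Brio's commitment gain: 6 − 6 = 0.

0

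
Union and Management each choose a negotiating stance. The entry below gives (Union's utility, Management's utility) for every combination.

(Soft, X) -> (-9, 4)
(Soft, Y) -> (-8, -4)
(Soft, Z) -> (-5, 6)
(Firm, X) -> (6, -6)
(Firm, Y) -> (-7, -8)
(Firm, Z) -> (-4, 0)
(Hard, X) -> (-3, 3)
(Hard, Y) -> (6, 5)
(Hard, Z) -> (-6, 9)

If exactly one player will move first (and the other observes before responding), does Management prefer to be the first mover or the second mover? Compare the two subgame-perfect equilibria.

first

If Union leads: Management's best replies are Soft→Z, Firm→Z, Hard→Z; Union's induced payoffs -5, -4, -6; outcome (Firm, Z), payoffs (-4, 0).
If Management leads: Union's best replies are X→Firm, Y→Hard, Z→Firm; Management's induced payoffs -6, 5, 0; outcome (Hard, Y), payoffs (6, 5).
Management gets 5 moving first and 0 moving second, so Management prefers to move first.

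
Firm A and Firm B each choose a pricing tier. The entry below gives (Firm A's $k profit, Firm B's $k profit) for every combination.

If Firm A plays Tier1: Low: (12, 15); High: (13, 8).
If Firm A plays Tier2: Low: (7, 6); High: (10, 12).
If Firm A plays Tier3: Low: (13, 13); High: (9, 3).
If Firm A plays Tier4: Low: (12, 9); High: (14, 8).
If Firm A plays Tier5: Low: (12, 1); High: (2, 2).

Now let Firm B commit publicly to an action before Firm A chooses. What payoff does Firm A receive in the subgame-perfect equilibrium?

13

Firm A best-responds to each possible Firm B move:
- Low: Firm A compares 12, 7, 13, 12, 12 and picks Tier3; Firm B would get 13.
- High: Firm A compares 13, 10, 9, 14, 2 and picks Tier4; Firm B would get 8.
Among 13, 8, the best is 13 at Low. Subgame-perfect outcome: (Tier3, Low) with payoffs (13, 13).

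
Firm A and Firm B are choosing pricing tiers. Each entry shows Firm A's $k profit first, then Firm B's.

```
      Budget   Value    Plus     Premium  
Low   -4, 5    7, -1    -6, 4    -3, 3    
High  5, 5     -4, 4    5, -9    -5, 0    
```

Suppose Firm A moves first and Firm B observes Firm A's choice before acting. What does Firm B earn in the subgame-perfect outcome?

5

Backward induction with Firm A moving first.
- Low: Firm B compares 5, -1, 4, 3 and picks Budget; Firm A would get -4.
- High: Firm B compares 5, 4, -9, 0 and picks Budget; Firm A would get 5.
Maximizing over -4, 5, Firm A chooses High. Subgame-perfect outcome: (High, Budget) with payoffs (5, 5).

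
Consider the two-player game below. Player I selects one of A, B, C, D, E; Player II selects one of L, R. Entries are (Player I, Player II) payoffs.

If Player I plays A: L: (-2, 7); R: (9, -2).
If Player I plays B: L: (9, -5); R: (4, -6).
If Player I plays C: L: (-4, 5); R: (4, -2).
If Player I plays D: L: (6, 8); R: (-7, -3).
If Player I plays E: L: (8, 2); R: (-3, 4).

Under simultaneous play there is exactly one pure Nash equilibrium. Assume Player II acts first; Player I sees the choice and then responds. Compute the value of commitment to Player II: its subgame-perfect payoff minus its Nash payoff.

3

Backward induction with Player II moving first.
- L: Player I compares -2, 9, -4, 6, 8 and picks B; Player II would get -5.
- R: Player I compares 9, 4, 4, -7, -3 and picks A; Player II would get -2.
Player II's induced payoffs are -5, -2, so Player II commits to R. Subgame-perfect outcome: (A, R) with payoffs (9, -2).
Under simultaneous play:
Player I's best replies: L→B; R→A.
Player II's best replies: A→L; B→L; C→L; D→L; E→R.
The unique mutual best reply is (B, L), giving (9, -5).
Player II's commitment gain: -2 − -5 = 3.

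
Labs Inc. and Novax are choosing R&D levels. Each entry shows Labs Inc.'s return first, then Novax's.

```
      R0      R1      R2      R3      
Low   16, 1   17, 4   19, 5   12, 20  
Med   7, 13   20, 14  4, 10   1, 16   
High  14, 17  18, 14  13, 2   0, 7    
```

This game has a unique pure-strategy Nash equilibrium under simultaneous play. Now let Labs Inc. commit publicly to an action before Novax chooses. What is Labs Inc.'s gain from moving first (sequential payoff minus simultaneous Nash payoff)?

Work backward from Novax's decision.
- Low → Novax plays R3 (best of 1, 4, 5, 20); Labs Inc. gets 12.
- Med → Novax plays R3 (best of 13, 14, 10, 16); Labs Inc. gets 1.
- High → Novax plays R0 (best of 17, 14, 2, 7); Labs Inc. gets 14.
Maximizing over 12, 1, 14, Labs Inc. chooses High. Subgame-perfect outcome: (High, R0) with payoffs (14, 17).
For the simultaneous game, intersect best replies.
Labs Inc.'s best replies: R0→Low; R1→Med; R2→Low; R3→Low.
Novax's best replies: Low→R3; Med→R3; High→R0.
Only (Low, R3) has each player best-responding; Nash payoffs (12, 20).
Labs Inc.'s commitment gain: 14 − 12 = 2.

2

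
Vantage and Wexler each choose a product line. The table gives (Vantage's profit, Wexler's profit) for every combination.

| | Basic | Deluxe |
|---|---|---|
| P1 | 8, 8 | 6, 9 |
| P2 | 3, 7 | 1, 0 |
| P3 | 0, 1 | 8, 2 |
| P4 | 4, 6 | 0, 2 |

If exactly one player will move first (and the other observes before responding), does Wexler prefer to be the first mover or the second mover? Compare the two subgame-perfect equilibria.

first

If Vantage leads: Wexler's best replies are P1→Deluxe, P2→Basic, P3→Deluxe, P4→Basic; Vantage's induced payoffs 6, 3, 8, 4; outcome (P3, Deluxe), payoffs (8, 2).
If Wexler leads: Vantage's best replies are Basic→P1, Deluxe→P3; Wexler's induced payoffs 8, 2; outcome (P1, Basic), payoffs (8, 8).
Wexler gets 8 moving first and 2 moving second, so Wexler prefers to move first.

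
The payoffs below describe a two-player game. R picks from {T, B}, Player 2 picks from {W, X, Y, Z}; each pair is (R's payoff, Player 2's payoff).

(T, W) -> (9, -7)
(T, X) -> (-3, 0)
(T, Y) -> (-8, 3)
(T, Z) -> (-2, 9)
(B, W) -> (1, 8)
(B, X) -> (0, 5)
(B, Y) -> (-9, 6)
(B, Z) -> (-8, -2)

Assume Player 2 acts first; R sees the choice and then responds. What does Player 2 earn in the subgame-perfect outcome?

9

Backward induction with Player 2 moving first.
- W: BR = T, leader payoff -7.
- X: BR = B, leader payoff 5.
- Y: BR = T, leader payoff 3.
- Z: BR = T, leader payoff 9.
Player 2's induced payoffs are -7, 5, 3, 9, so Player 2 commits to Z. Subgame-perfect outcome: (T, Z) with payoffs (-2, 9).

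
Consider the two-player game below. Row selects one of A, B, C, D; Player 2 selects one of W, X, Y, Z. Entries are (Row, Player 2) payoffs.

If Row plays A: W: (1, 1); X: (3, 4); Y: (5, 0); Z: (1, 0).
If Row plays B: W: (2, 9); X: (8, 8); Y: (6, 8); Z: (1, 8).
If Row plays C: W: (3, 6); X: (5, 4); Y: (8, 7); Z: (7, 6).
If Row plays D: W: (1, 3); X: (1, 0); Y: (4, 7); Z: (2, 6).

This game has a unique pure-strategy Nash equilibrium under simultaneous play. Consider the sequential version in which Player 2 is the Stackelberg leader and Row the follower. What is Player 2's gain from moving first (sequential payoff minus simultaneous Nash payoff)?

Work backward from Row's decision.
- W: BR = C, leader payoff 6.
- X: BR = B, leader payoff 8.
- Y: BR = C, leader payoff 7.
- Z: BR = C, leader payoff 6.
Player 2's induced payoffs are 6, 8, 7, 6, so Player 2 commits to X. Subgame-perfect outcome: (B, X) with payoffs (8, 8).
Now find the simultaneous Nash equilibrium.
Row's best replies: W→C; X→B; Y→C; Z→C.
Player 2's best replies: A→X; B→W; C→Y; D→Y.
The unique mutual best reply is (C, Y), giving (8, 7).
Player 2's commitment gain: 8 − 7 = 1.

1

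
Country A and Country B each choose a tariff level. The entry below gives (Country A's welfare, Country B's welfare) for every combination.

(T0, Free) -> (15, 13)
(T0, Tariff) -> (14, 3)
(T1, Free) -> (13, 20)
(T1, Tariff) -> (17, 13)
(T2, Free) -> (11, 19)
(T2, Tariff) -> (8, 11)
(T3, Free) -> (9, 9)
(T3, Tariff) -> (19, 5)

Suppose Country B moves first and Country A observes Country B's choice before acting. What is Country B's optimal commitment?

Free

Country A best-responds to each possible Country B move:
- Free: Country A compares 15, 13, 11, 9 and picks T0; Country B would get 13.
- Tariff: Country A compares 14, 17, 8, 19 and picks T3; Country B would get 5.
Among 13, 5, the best is 13 at Free. Subgame-perfect outcome: (T0, Free) with payoffs (15, 13).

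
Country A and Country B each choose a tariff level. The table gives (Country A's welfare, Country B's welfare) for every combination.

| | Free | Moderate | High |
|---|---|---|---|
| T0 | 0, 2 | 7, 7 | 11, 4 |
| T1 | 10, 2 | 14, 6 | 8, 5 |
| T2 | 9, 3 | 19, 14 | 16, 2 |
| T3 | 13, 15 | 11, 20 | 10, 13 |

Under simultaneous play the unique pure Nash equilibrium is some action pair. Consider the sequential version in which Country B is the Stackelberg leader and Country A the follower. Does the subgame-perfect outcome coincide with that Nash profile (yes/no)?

Solve by backward induction (Country B leads).
- Free: BR = T3, leader payoff 15.
- Moderate: BR = T2, leader payoff 14.
- High: BR = T2, leader payoff 2.
Country B's induced payoffs are 15, 14, 2, so Country B commits to Free. Subgame-perfect outcome: (T3, Free) with payoffs (13, 15).
For the simultaneous game, intersect best replies.
Country A's best replies: Free→T3; Moderate→T2; High→T2.
Country B's best replies: T0→Moderate; T1→Moderate; T2→Moderate; T3→Moderate.
The unique mutual best reply is (T2, Moderate), giving (19, 14).
Sequential outcome (T3, Free) differs from the Nash profile (T2, Moderate).

no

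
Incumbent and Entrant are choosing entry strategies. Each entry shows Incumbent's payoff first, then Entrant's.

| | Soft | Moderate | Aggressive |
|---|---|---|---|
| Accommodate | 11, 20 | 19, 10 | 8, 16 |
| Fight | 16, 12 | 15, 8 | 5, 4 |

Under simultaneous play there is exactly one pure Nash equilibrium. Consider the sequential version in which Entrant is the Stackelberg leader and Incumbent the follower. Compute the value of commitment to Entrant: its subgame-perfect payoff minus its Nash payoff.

4

Work backward from Incumbent's decision.
- Soft → Incumbent plays Fight (best of 11, 16); Entrant gets 12.
- Moderate → Incumbent plays Accommodate (best of 19, 15); Entrant gets 10.
- Aggressive → Incumbent plays Accommodate (best of 8, 5); Entrant gets 16.
Among 12, 10, 16, the best is 16 at Aggressive. Subgame-perfect outcome: (Accommodate, Aggressive) with payoffs (8, 16).
For the simultaneous game, intersect best replies.
Incumbent's best replies: Soft→Fight; Moderate→Accommodate; Aggressive→Accommodate.
Entrant's best replies: Accommodate→Soft; Fight→Soft.
The unique mutual best reply is (Fight, Soft), giving (16, 12).
Entrant's commitment gain: 16 − 12 = 4.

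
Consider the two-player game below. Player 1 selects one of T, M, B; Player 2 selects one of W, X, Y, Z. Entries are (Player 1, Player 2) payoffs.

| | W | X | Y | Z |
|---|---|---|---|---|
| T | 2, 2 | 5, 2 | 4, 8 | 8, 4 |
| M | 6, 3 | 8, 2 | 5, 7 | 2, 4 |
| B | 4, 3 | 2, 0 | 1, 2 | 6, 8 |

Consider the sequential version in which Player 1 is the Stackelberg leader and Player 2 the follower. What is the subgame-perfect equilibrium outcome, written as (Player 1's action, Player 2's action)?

Player 2 best-responds to each possible Player 1 move:
- T: Player 2 compares 2, 2, 8, 4 and picks Y; Player 1 would get 4.
- M: Player 2 compares 3, 2, 7, 4 and picks Y; Player 1 would get 5.
- B: Player 2 compares 3, 0, 2, 8 and picks Z; Player 1 would get 6.
Among 4, 5, 6, the best is 6 at B. Subgame-perfect outcome: (B, Z) with payoffs (6, 8).

(B, Z)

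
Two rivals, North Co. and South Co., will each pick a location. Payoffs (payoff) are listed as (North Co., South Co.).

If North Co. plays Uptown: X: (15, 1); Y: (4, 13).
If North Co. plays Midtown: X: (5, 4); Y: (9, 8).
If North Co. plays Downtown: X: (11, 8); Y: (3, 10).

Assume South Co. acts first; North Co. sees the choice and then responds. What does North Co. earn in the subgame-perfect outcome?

9

Solve by backward induction (South Co. leads).
- X: North Co. compares 15, 5, 11 and picks Uptown; South Co. would get 1.
- Y: North Co. compares 4, 9, 3 and picks Midtown; South Co. would get 8.
South Co.'s induced payoffs are 1, 8, so South Co. commits to Y. Subgame-perfect outcome: (Midtown, Y) with payoffs (9, 8).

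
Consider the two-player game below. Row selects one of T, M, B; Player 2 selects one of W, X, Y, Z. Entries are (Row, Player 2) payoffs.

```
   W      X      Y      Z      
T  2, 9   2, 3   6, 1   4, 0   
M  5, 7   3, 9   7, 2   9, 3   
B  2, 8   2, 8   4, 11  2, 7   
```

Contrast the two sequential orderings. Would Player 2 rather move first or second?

second

If Row leads: Player 2's best replies are T→W, M→X, B→Y; Row's induced payoffs 2, 3, 4; outcome (B, Y), payoffs (4, 11).
If Player 2 leads: Row's best replies are W→M, X→M, Y→M, Z→M; Player 2's induced payoffs 7, 9, 2, 3; outcome (M, X), payoffs (3, 9).
Player 2 gets 9 moving first and 11 moving second, so Player 2 prefers to move second.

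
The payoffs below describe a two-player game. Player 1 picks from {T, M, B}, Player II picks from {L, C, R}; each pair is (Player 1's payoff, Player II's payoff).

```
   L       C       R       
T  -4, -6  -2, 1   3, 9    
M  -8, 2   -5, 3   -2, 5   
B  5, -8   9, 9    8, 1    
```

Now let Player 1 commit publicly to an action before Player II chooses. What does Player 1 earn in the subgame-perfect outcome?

Player II best-responds to each possible Player 1 move:
- T: BR = R, leader payoff 3.
- M: BR = R, leader payoff -2.
- B: BR = C, leader payoff 9.
Player 1's induced payoffs are 3, -2, 9, so Player 1 commits to B. Subgame-perfect outcome: (B, C) with payoffs (9, 9).

9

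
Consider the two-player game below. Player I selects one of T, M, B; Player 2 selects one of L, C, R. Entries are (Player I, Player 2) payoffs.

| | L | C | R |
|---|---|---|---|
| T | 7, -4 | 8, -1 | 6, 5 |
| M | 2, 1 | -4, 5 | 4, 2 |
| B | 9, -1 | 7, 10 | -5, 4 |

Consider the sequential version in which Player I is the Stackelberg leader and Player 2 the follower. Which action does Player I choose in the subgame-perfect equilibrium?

Solve by backward induction (Player I leads).
- T → Player 2 plays R (best of -4, -1, 5); Player I gets 6.
- M → Player 2 plays C (best of 1, 5, 2); Player I gets -4.
- B → Player 2 plays C (best of -1, 10, 4); Player I gets 7.
Player I's induced payoffs are 6, -4, 7, so Player I commits to B. Subgame-perfect outcome: (B, C) with payoffs (7, 10).

B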